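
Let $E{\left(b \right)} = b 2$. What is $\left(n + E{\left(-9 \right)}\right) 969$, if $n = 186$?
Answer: $162792$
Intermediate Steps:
$E{\left(b \right)} = 2 b$
$\left(n + E{\left(-9 \right)}\right) 969 = \left(186 + 2 \left(-9\right)\right) 969 = \left(186 - 18\right) 969 = 168 \cdot 969 = 162792$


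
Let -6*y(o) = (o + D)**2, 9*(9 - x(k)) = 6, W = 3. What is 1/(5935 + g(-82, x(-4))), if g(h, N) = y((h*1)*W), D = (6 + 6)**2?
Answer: 1/4201 ≈ 0.00023804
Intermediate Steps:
D = 144 (D = 12**2 = 144)
x(k) = 25/3 (x(k) = 9 - 1/9*6 = 9 - 2/3 = 25/3)
y(o) = -(144 + o)**2/6 (y(o) = -(o + 144)**2/6 = -(144 + o)**2/6)
g(h, N) = -(144 + 3*h)**2/6 (g(h, N) = -(144 + (h*1)*3)**2/6 = -(144 + h*3)**2/6 = -(144 + 3*h)**2/6)
1/(5935 + g(-82, x(-4))) = 1/(5935 - 3*(48 - 82)**2/2) = 1/(5935 - 3/2*(-34)**2) = 1/(5935 - 3/2*1156) = 1/(5935 - 1734) = 1/4201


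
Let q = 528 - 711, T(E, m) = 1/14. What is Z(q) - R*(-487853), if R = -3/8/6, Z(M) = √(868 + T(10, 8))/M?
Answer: -487853/16 - √170142/2562 ≈ -30491.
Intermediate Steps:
T(E, m) = 1/14
q = -183
Z(M) = √170142/(14*M) (Z(M) = √(868 + 1/14)/M = √(12153/14)/M = (√170142/14)/M = √170142/(14*M))
R = -1/16 (R = -3*⅛*(⅙) = -3/8*⅙ = -1/16 ≈ -0.062500)
Z(q) - R*(-487853) = (1/14)*√170142/(-183) - (-1)*(-487853)/16 = (1/14)*√170142*(-1/183) - 1*487853/16 = -√170142/2562 - 487853/16 = -487853/16 - √170142/2562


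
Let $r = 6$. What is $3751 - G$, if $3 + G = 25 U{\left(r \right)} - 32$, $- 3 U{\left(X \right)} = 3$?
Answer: $3811$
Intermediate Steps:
$U{\left(X \right)} = -1$ ($U{\left(X \right)} = \left(- \frac{1}{3}\right) 3 = -1$)
$G = -60$ ($G = -3 + \left(25 \left(-1\right) - 32\right) = -3 - 57 = -60$)
$3751 - G = 3751 - -60 = 3751 + 60 = 3811$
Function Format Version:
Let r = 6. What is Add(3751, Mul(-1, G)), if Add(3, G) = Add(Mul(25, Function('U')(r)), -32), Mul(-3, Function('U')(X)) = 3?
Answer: 3811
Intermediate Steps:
Function('U')(X) = -1 (Function('U')(X) = Mul(Rational(-1, 3), 3) = -1)
G = -60 (G = Add(-3, Add(Mul(25, -1), -32)) = Add(-3, Add(-25, -32)) = Add(-3, -57) = -60)
Add(3751, Mul(-1, G)) = Add(3751, Mul(-1, -60)) = Add(3751, 60) = 3811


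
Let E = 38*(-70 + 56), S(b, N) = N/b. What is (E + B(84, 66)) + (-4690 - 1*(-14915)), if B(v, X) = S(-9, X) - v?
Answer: 28805/3 ≈ 9601.7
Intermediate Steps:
B(v, X) = -v - X/9 (B(v, X) = X/(-9) - v = X*(-⅑) - v = -X/9 - v = -v - X/9)
E = -532 (E = 38*(-14) = -532)
(E + B(84, 66)) + (-4690 - 1*(-14915)) = (-532 + (-1*84 - ⅑*66)) + (-4690 - 1*(-14915)) = (-532 + (-84 - 22/3)) + (-4690 + 14915) = (-532 - 274/3) + 10225 = -1870/3 + 10225 = 28805/3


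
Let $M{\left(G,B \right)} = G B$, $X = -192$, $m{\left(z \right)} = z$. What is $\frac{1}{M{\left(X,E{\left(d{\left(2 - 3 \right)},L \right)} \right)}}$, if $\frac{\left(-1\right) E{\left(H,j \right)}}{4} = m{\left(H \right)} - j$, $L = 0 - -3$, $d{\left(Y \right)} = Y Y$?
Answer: $- \frac{1}{1536} \approx -0.00065104$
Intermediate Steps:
$d{\left(Y \right)} = Y^{2}$
$L = 3$ ($L = 0 + 3 = 3$)
$E{\left(H,j \right)} = - 4 H + 4 j$ ($E{\left(H,j \right)} = - 4 \left(H - j\right) = - 4 H + 4 j$)
$M{\left(G,B \right)} = B G$
$\frac{1}{M{\left(X,E{\left(d{\left(2 - 3 \right)},L \right)} \right)}} = \frac{1}{\left(- 4 \left(2 - 3\right)^{2} + 4 \cdot 3\right) \left(-192\right)} = \frac{1}{\left(- 4 \left(-1\right)^{2} + 12\right) \left(-192\right)} = \frac{1}{\left(\left(-4\right) 1 + 12\right) \left(-192\right)} = \frac{1}{\left(-4 + 12\right) \left(-192\right)} = \frac{1}{8 \left(-192\right)} = \frac{1}{-1536} = - \frac{1}{1536}$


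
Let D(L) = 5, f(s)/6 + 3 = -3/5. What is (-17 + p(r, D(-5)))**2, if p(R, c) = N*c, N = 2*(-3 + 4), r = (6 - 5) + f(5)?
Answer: 49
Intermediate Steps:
f(s) = -108/5 (f(s) = -18 + 6*(-3/5) = -18 - 18/5 = -108/5)
r = -103/5 (r = (6 - 5) - 108/5 = 1 - 108/5 = -103/5 ≈ -20.600)
N = 2 (N = 2*1 = 2)
p(R, c) = 2*c
(-17 + p(r, D(-5)))**2 = (-17 + 2*5)**2 = (-17 + 10)**2 = (-7)**2 = 49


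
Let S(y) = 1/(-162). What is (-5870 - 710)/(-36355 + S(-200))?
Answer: 1065960/5889511 ≈ 0.18099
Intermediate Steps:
S(y) = -1/162
(-5870 - 710)/(-36355 + S(-200)) = (-5870 - 710)/(-36355 - 1/162) = -6580/(-5889511/162) = -6580*(-162/5889511) = 1065960/5889511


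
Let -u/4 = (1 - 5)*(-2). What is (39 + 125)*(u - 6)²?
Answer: 236816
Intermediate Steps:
u = -32 (u = -4*(1 - 5)*(-2) = -(-16)*(-2) = -4*8 = -32)
(39 + 125)*(u - 6)² = (39 + 125)*(-32 - 6)² = 164*(-38)² = 164*1444 = 236816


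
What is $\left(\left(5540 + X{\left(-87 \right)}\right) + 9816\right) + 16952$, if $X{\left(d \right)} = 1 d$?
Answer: $32221$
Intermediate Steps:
$X{\left(d \right)} = d$
$\left(\left(5540 + X{\left(-87 \right)}\right) + 9816\right) + 16952 = \left(\left(5540 - 87\right) + 9816\right) + 16952 = \left(5453 + 9816\right) + 16952 = 15269 + 16952 = 32221$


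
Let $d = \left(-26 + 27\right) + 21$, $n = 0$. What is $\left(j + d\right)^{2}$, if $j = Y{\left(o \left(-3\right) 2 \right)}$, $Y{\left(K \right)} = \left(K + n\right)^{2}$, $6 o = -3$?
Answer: $961$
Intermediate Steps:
$o = - \frac{1}{2}$ ($o = \frac{1}{6} \left(-3\right) = - \frac{1}{2} \approx -0.5$)
$Y{\left(K \right)} = K^{2}$ ($Y{\left(K \right)} = \left(K + 0\right)^{2} = K^{2}$)
$d = 22$ ($d = 1 + 21 = 22$)
$j = 9$ ($j = \left(\left(- \frac{1}{2}\right) \left(-3\right) 2\right)^{2} = \left(\frac{3}{2} \cdot 2\right)^{2} = 3^{2} = 9$)
$\left(j + d\right)^{2} = \left(9 + 22\right)^{2} = 31^{2} = 961$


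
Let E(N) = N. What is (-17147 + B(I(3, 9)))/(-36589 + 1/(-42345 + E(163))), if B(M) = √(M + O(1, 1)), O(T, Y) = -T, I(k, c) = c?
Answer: 723294754/1543397199 - 84364*√2/1543397199 ≈ 0.46856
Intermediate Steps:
B(M) = √(-1 + M) (B(M) = √(M - 1*1) = √(M - 1) = √(-1 + M))
(-17147 + B(I(3, 9)))/(-36589 + 1/(-42345 + E(163))) = (-17147 + √(-1 + 9))/(-36589 + 1/(-42345 + 163)) = (-17147 + √8)/(-36589 + 1/(-42182)) = (-17147 + 2*√2)/(-36589 - 1/42182) = (-17147 + 2*√2)/(-1543397199/42182) = (-17147 + 2*√2)*(-42182/1543397199) = 723294754/1543397199 - 84364*√2/1543397199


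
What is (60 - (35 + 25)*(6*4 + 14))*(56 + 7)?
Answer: -139860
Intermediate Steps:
(60 - (35 + 25)*(6*4 + 14))*(56 + 7) = (60 - 60*(24 + 14))*63 = (60 - 60*38)*63 = (60 - 1*2280)*63 = (60 - 2280)*63 = -2220*63 = -139860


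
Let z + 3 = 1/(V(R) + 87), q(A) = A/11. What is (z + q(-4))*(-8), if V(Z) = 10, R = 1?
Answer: 28624/1067 ≈ 26.827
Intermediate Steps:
q(A) = A/11 (q(A) = A*(1/11) = A/11)
z = -290/97 (z = -3 + 1/(10 + 87) = -3 + 1/97 = -290/97 ≈ -2.9897)
(z + q(-4))*(-8) = (-290/97 + (1/11)*(-4))*(-8) = (-290/97 - 4/11)*(-8) = -3578/1067*(-8) = 28624/1067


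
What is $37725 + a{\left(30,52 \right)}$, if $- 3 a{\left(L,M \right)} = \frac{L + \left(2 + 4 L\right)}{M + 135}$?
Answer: $\frac{21163573}{561} \approx 37725.0$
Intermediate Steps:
$a{\left(L,M \right)} = - \frac{2 + 5 L}{3 \left(135 + M\right)}$ ($a{\left(L,M \right)} = - \frac{\left(L + \left(2 + 4 L\right)\right) \frac{1}{M + 135}}{3} = - \frac{\left(2 + 5 L\right) \frac{1}{135 + M}}{3} = - \frac{\frac{1}{135 + M} \left(2 + 5 L\right)}{3} = - \frac{2 + 5 L}{3 \left(135 + M\right)}$)
$37725 + a{\left(30,52 \right)} = 37725 + \frac{-2 - 150}{3 \left(135 + 52\right)} = 37725 + \frac{-2 - 150}{3 \cdot 187} = 37725 + \frac{1}{3} \cdot \frac{1}{187} \left(-152\right) = 37725 - \frac{152}{561} = \frac{21163573}{561}$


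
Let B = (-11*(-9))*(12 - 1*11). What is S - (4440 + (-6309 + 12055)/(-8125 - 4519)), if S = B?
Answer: -27440929/6322 ≈ -4340.5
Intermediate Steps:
B = 99 (B = 99*(12 - 11) = 99*1 = 99)
S = 99
S - (4440 + (-6309 + 12055)/(-8125 - 4519)) = 99 - (4440 + (-6309 + 12055)/(-8125 - 4519)) = 99 - (4440 + 5746/(-12644)) = 99 - (4440 + 5746*(-1/12644)) = 99 - (4440 - 2873/6322) = 99 - 1*28066807/6322 = 99 - 28066807/6322 = -27440929/6322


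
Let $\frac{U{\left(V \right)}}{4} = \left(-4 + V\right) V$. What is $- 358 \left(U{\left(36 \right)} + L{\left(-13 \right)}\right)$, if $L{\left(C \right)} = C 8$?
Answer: $-1612432$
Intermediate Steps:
$L{\left(C \right)} = 8 C$
$U{\left(V \right)} = 4 V \left(-4 + V\right)$ ($U{\left(V \right)} = 4 \left(-4 + V\right) V = 4 V \left(-4 + V\right)$)
$- 358 \left(U{\left(36 \right)} + L{\left(-13 \right)}\right) = - 358 \left(4 \cdot 36 \left(-4 + 36\right) + 8 \left(-13\right)\right) = - 358 \left(4 \cdot 36 \cdot 32 - 104\right) = - 358 \left(4608 - 104\right) = \left(-358\right) 4504 = -1612432$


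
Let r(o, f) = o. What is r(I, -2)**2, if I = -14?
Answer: 196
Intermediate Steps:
r(I, -2)**2 = (-14)**2 = 196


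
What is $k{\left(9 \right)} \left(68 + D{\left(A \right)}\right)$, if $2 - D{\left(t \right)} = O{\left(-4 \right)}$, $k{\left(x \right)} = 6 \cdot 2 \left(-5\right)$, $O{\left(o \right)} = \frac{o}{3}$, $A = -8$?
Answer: $-4280$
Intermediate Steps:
$O{\left(o \right)} = \frac{o}{3}$ ($O{\left(o \right)} = o \frac{1}{3} = \frac{o}{3}$)
$k{\left(x \right)} = -60$ ($k{\left(x \right)} = 12 \left(-5\right) = -60$)
$D{\left(t \right)} = \frac{10}{3}$ ($D{\left(t \right)} = 2 - \frac{1}{3} \left(-4\right) = 2 - - \frac{4}{3} = 2 + \frac{4}{3} = \frac{10}{3}$)
$k{\left(9 \right)} \left(68 + D{\left(A \right)}\right) = - 60 \left(68 + \frac{10}{3}\right) = \left(-60\right) \frac{214}{3} = -4280$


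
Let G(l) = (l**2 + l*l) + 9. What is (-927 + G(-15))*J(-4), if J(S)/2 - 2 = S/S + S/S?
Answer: -3744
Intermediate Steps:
G(l) = 9 + 2*l**2 (G(l) = (l**2 + l**2) + 9 = 2*l**2 + 9 = 9 + 2*l**2)
J(S) = 8 (J(S) = 4 + 2*(S/S + S/S) = 4 + 2*(1 + 1) = 4 + 2*2 = 4 + 4 = 8)
(-927 + G(-15))*J(-4) = (-927 + (9 + 2*(-15)**2))*8 = (-927 + (9 + 2*225))*8 = (-927 + (9 + 450))*8 = (-927 + 459)*8 = -468*8 = -3744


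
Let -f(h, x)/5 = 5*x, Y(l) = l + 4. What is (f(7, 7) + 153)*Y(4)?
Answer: -176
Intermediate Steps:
Y(l) = 4 + l
f(h, x) = -25*x
(f(7, 7) + 153)*Y(4) = (-25*7 + 153)*(4 + 4) = (-175 + 153)*8 = -22*8 = -176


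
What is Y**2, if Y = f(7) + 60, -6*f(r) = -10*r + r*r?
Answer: 16129/4 ≈ 4032.3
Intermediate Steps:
f(r) = -r**2/6 + 5*r/3 (f(r) = -(-10*r + r*r)/6 = -(-10*r + r**2)/6 = -(r**2 - 10*r)/6 = -r**2/6 + 5*r/3)
Y = 127/2 (Y = (1/6)*7*(10 - 1*7) + 60 = (1/6)*7*(10 - 7) + 60 = (1/6)*7*3 + 60 = 7/2 + 60 = 127/2 ≈ 63.500)
Y**2 = (127/2)**2 = 16129/4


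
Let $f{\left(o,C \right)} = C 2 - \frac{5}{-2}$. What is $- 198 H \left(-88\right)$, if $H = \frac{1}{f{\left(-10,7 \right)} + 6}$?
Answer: $\frac{3872}{5} \approx 774.4$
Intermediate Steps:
$f{\left(o,C \right)} = \frac{5}{2} + 2 C$ ($f{\left(o,C \right)} = 2 C - - \frac{5}{2} = 2 C + \frac{5}{2} = \frac{5}{2} + 2 C$)
$H = \frac{2}{45}$ ($H = \frac{1}{\left(\frac{5}{2} + 2 \cdot 7\right) + 6} = \frac{1}{\left(\frac{5}{2} + 14\right) + 6} = \frac{1}{\frac{33}{2} + 6} = \frac{1}{\frac{45}{2}} = \frac{2}{45} \approx 0.044444$)
$- 198 H \left(-88\right) = \left(-198\right) \frac{2}{45} \left(-88\right) = \left(- \frac{44}{5}\right) \left(-88\right) = \frac{3872}{5}$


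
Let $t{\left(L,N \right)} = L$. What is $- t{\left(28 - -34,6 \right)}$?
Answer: $-62$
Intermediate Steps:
$- t{\left(28 - -34,6 \right)} = - (28 - -34) = - (28 + 34) = \left(-1\right) 62 = -62$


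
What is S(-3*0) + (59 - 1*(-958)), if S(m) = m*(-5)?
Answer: 1017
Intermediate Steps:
S(m) = -5*m
S(-3*0) + (59 - 1*(-958)) = -(-15)*0 + (59 - 1*(-958)) = -5*0 + (59 + 958) = 0 + 1017 = 1017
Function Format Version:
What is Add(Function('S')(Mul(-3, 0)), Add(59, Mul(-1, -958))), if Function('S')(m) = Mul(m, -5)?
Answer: 1017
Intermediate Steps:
Function('S')(m) = Mul(-5, m)
Add(Function('S')(Mul(-3, 0)), Add(59, Mul(-1, -958))) = Add(Mul(-5, Mul(-3, 0)), Add(59, Mul(-1, -958))) = Add(Mul(-5, 0), Add(59, 958)) = Add(0, 1017) = 1017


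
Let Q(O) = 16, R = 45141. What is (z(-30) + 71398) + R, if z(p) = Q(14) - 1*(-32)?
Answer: 116587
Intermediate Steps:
z(p) = 48 (z(p) = 16 - 1*(-32) = 16 + 32 = 48)
(z(-30) + 71398) + R = (48 + 71398) + 45141 = 71446 + 45141 = 116587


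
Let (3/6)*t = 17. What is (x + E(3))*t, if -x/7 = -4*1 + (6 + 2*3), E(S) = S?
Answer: -1802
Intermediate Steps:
x = -56 (x = -7*(-4*1 + (6 + 2*3)) = -7*(-4 + (6 + 6)) = -7*(-4 + 12) = -7*8 = -56)
t = 34 (t = 2*17 = 34)
(x + E(3))*t = (-56 + 3)*34 = -53*34 = -1802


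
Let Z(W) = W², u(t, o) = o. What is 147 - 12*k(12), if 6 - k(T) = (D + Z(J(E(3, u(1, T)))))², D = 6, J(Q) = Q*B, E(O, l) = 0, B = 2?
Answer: 507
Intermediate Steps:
J(Q) = 2*Q (J(Q) = Q*2 = 2*Q)
k(T) = -30 (k(T) = 6 - (6 + (2*0)²)² = 6 - (6 + 0²)² = 6 - (6 + 0)² = 6 - 1*6² = 6 - 1*36 = 6 - 36 = -30)
147 - 12*k(12) = 147 - 12*(-30) = 147 + 360 = 507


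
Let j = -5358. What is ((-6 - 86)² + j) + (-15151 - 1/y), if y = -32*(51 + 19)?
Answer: -26980799/2240 ≈ -12045.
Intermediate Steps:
y = -2240 (y = -32*70 = -2240)
((-6 - 86)² + j) + (-15151 - 1/y) = ((-6 - 86)² - 5358) + (-15151 - 1/(-2240)) = ((-92)² - 5358) + (-15151 - 1*(-1/2240)) = (8464 - 5358) + (-15151 + 1/2240) = 3106 - 33938239/2240 = -26980799/2240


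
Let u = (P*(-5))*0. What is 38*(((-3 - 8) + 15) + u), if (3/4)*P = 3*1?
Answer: 152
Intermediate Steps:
P = 4 (P = 4*(3*1)/3 = (4/3)*3 = 4)
u = 0 (u = (4*(-5))*0 = -20*0 = 0)
38*(((-3 - 8) + 15) + u) = 38*(((-3 - 8) + 15) + 0) = 38*((-11 + 15) + 0) = 38*(4 + 0) = 38*4 = 152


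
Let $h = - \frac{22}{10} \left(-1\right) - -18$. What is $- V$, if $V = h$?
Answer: $- \frac{101}{5} \approx -20.2$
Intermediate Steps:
$h = \frac{101}{5}$ ($h = \left(-22\right) \frac{1}{10} \left(-1\right) + 18 = \left(- \frac{11}{5}\right) \left(-1\right) + 18 = \frac{11}{5} + 18 = \frac{101}{5} \approx 20.2$)
$V = \frac{101}{5} \approx 20.2$
$- V = \left(-1\right) \frac{101}{5} = - \frac{101}{5}$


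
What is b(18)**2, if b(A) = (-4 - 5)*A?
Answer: 26244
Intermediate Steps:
b(A) = -9*A
b(18)**2 = (-9*18)**2 = (-162)**2 = 26244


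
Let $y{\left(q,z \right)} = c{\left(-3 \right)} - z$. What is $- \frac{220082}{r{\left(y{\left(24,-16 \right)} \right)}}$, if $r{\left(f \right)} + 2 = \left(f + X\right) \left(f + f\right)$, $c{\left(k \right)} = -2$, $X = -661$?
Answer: $\frac{110041}{9059} \approx 12.147$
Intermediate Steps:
$y{\left(q,z \right)} = -2 - z$
$r{\left(f \right)} = -2 + 2 f \left(-661 + f\right)$ ($r{\left(f \right)} = -2 + \left(f - 661\right) \left(f + f\right) = -2 + \left(-661 + f\right) 2 f = -2 + 2 f \left(-661 + f\right)$)
$- \frac{220082}{r{\left(y{\left(24,-16 \right)} \right)}} = - \frac{220082}{-2 - 1322 \left(-2 - -16\right) + 2 \left(-2 - -16\right)^{2}} = - \frac{220082}{-2 - 1322 \left(-2 + 16\right) + 2 \left(-2 + 16\right)^{2}} = - \frac{220082}{-2 - 18508 + 2 \cdot 14^{2}} = - \frac{220082}{-2 - 18508 + 2 \cdot 196} = - \frac{220082}{-2 - 18508 + 392} = - \frac{220082}{-18118} = \left(-220082\right) \left(- \frac{1}{18118}\right) = \frac{110041}{9059}$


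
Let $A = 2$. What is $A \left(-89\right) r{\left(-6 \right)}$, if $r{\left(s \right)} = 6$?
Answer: $-1068$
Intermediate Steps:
$A \left(-89\right) r{\left(-6 \right)} = 2 \left(-89\right) 6 = \left(-178\right) 6 = -1068$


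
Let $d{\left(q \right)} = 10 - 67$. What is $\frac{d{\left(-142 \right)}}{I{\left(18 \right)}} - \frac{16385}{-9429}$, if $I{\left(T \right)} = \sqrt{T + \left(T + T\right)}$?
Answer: $\frac{16385}{9429} - \frac{19 \sqrt{6}}{6} \approx -6.019$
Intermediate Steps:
$I{\left(T \right)} = \sqrt{3} \sqrt{T}$ ($I{\left(T \right)} = \sqrt{T + 2 T} = \sqrt{3 T} = \sqrt{3} \sqrt{T}$)
$d{\left(q \right)} = -57$ ($d{\left(q \right)} = 10 - 67 = -57$)
$\frac{d{\left(-142 \right)}}{I{\left(18 \right)}} - \frac{16385}{-9429} = - \frac{57}{\sqrt{3} \sqrt{18}} - \frac{16385}{-9429} = - \frac{57}{\sqrt{3} \cdot 3 \sqrt{2}} - - \frac{16385}{9429} = - \frac{57}{3 \sqrt{6}} + \frac{16385}{9429} = - 57 \frac{\sqrt{6}}{18} + \frac{16385}{9429} = - \frac{19 \sqrt{6}}{6} + \frac{16385}{9429} = \frac{16385}{9429} - \frac{19 \sqrt{6}}{6}$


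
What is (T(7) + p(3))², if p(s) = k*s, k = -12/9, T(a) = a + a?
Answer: 100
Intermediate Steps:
T(a) = 2*a
k = -4/3 (k = -12*⅑ = -4/3 ≈ -1.3333)
p(s) = -4*s/3
(T(7) + p(3))² = (2*7 - 4/3*3)² = (14 - 4)² = 10² = 100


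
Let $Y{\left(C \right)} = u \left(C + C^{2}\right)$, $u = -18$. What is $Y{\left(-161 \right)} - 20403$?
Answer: $-484083$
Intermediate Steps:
$Y{\left(C \right)} = - 18 C - 18 C^{2}$ ($Y{\left(C \right)} = - 18 \left(C + C^{2}\right) = - 18 C - 18 C^{2}$)
$Y{\left(-161 \right)} - 20403 = \left(-18\right) \left(-161\right) \left(1 - 161\right) - 20403 = \left(-18\right) \left(-161\right) \left(-160\right) - 20403 = -463680 - 20403 = -484083$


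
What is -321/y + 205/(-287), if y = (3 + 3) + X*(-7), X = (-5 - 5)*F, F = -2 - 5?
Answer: -173/3388 ≈ -0.051063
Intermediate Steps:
F = -7
X = 70 (X = (-5 - 5)*(-7) = -10*(-7) = 70)
y = -484 (y = (3 + 3) + 70*(-7) = 6 - 490 = -484)
-321/y + 205/(-287) = -321/(-484) + 205/(-287) = -321*(-1/484) + 205*(-1/287) = 321/484 - 5/7 = -173/3388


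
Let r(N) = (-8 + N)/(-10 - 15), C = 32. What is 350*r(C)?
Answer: -336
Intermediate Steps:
r(N) = 8/25 - N/25 (r(N) = (-8 + N)/(-25) = (-8 + N)*(-1/25) = 8/25 - N/25)
350*r(C) = 350*(8/25 - 1/25*32) = 350*(8/25 - 32/25) = 350*(-24/25) = -336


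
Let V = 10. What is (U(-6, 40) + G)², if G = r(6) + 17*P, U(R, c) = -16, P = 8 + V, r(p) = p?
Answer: 87616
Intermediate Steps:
P = 18 (P = 8 + 10 = 18)
G = 312 (G = 6 + 17*18 = 6 + 306 = 312)
(U(-6, 40) + G)² = (-16 + 312)² = 296² = 87616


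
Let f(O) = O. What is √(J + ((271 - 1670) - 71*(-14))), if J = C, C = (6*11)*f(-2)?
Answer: I*√537 ≈ 23.173*I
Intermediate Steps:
C = -132 (C = (6*11)*(-2) = 66*(-2) = -132)
J = -132
√(J + ((271 - 1670) - 71*(-14))) = √(-132 + ((271 - 1670) - 71*(-14))) = √(-132 + (-1399 + 994)) = √(-132 - 405) = √(-537) = I*√537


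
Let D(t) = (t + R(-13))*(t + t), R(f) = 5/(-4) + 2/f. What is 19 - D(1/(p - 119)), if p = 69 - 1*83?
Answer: 8728605/459914 ≈ 18.979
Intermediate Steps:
p = -14 (p = 69 - 83 = -14)
R(f) = -5/4 + 2/f (R(f) = 5*(-¼) + 2/f = -5/4 + 2/f)
D(t) = 2*t*(-73/52 + t) (D(t) = (t + (-5/4 + 2/(-13)))*(t + t) = (t + (-5/4 + 2*(-1/13)))*(2*t) = (t + (-5/4 - 2/13))*(2*t) = (t - 73/52)*(2*t) = (-73/52 + t)*(2*t) = 2*t*(-73/52 + t))
19 - D(1/(p - 119)) = 19 - (-73 + 52/(-14 - 119))/(26*(-14 - 119)) = 19 - (-73 + 52/(-133))/(26*(-133)) = 19 - (-1)*(-73 + 52*(-1/133))/(26*133) = 19 - (-1)*(-73 - 52/133)/(26*133) = 19 - (-1)*(-9761)/(26*133*133) = 19 - 1*9761/459914 = 19 - 9761/459914 = 8728605/459914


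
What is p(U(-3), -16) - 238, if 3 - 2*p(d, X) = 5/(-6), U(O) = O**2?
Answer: -2833/12 ≈ -236.08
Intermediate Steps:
p(d, X) = 23/12 (p(d, X) = 3/2 - 5/(2*(-6)) = 3/2 - 5*(-1)/(2*6) = 3/2 - 1/2*(-5/6) = 3/2 + 5/12 = 23/12)
p(U(-3), -16) - 238 = 23/12 - 238 = -2833/12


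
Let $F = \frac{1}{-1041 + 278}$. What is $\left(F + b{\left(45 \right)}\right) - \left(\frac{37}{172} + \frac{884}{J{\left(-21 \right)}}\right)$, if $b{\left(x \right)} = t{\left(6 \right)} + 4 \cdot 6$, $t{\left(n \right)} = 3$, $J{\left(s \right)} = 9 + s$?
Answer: $\frac{39548063}{393708} \approx 100.45$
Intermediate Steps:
$F = - \frac{1}{763}$ ($F = \frac{1}{-763} = - \frac{1}{763} \approx -0.0013106$)
$b{\left(x \right)} = 27$ ($b{\left(x \right)} = 3 + 4 \cdot 6 = 3 + 24 = 27$)
$\left(F + b{\left(45 \right)}\right) - \left(\frac{37}{172} + \frac{884}{J{\left(-21 \right)}}\right) = \left(- \frac{1}{763} + 27\right) - \left(\frac{37}{172} + \frac{884}{9 - 21}\right) = \frac{20600}{763} - \left(\frac{37}{172} + \frac{884}{-12}\right) = \frac{20600}{763} - - \frac{37901}{516} = \frac{20600}{763} + \left(\frac{221}{3} - \frac{37}{172}\right) = \frac{20600}{763} + \frac{37901}{516} = \frac{39548063}{393708}$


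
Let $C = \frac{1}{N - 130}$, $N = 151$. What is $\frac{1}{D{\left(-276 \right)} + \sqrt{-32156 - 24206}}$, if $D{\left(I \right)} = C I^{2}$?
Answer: $\frac{88872}{323757701} - \frac{49 i \sqrt{56362}}{647515402} \approx 0.0002745 - 1.7966 \cdot 10^{-5} i$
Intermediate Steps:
$C = \frac{1}{21}$ ($C = \frac{1}{151 - 130} = \frac{1}{21} \approx 0.047619$)
$D{\left(I \right)} = \frac{I^{2}}{21}$
$\frac{1}{D{\left(-276 \right)} + \sqrt{-32156 - 24206}} = \frac{1}{\frac{\left(-276\right)^{2}}{21} + \sqrt{-32156 - 24206}} = \frac{1}{\frac{1}{21} \cdot 76176 + \sqrt{-56362}} = \frac{1}{\frac{25392}{7} + i \sqrt{56362}}$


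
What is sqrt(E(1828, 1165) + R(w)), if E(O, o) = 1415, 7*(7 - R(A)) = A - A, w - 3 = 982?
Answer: 3*sqrt(158) ≈ 37.709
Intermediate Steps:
w = 985 (w = 3 + 982 = 985)
R(A) = 7 (R(A) = 7 - (A - A)/7 = 7 - 1/7*0 = 7 + 0 = 7)
sqrt(E(1828, 1165) + R(w)) = sqrt(1415 + 7) = sqrt(1422) = 3*sqrt(158)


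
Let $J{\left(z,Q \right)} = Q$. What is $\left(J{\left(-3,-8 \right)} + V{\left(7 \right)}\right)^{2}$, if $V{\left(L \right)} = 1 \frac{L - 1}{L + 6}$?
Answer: $\frac{9604}{169} \approx 56.828$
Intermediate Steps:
$V{\left(L \right)} = \frac{-1 + L}{6 + L}$ ($V{\left(L \right)} = 1 \frac{-1 + L}{6 + L} = \frac{-1 + L}{6 + L}$)
$\left(J{\left(-3,-8 \right)} + V{\left(7 \right)}\right)^{2} = \left(-8 + \frac{-1 + 7}{6 + 7}\right)^{2} = \left(-8 + \frac{1}{13} \cdot 6\right)^{2} = \left(-8 + \frac{6}{13}\right)^{2} = \left(- \frac{98}{13}\right)^{2} = \frac{9604}{169}$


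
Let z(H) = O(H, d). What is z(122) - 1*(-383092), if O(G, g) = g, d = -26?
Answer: 383066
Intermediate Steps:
z(H) = -26
z(122) - 1*(-383092) = -26 - 1*(-383092) = -26 + 383092 = 383066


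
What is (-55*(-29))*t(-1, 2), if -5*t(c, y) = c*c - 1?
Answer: 0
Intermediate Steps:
t(c, y) = ⅕ - c²/5 (t(c, y) = -(c*c - 1)/5 = -(c² - 1)/5 = -(-1 + c²)/5 = ⅕ - c²/5)
(-55*(-29))*t(-1, 2) = (-55*(-29))*(⅕ - ⅕*(-1)²) = 1595*(⅕ - ⅕*1) = 1595*(⅕ - ⅕) = 1595*0 = 0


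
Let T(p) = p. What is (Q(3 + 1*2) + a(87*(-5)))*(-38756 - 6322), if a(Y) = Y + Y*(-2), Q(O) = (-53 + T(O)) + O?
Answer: -17670576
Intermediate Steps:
Q(O) = -53 + 2*O (Q(O) = (-53 + O) + O = -53 + 2*O)
a(Y) = -Y (a(Y) = Y - 2*Y = -Y)
(Q(3 + 1*2) + a(87*(-5)))*(-38756 - 6322) = ((-53 + 2*(3 + 1*2)) - 87*(-5))*(-38756 - 6322) = ((-53 + 2*(3 + 2)) - 1*(-435))*(-45078) = ((-53 + 2*5) + 435)*(-45078) = ((-53 + 10) + 435)*(-45078) = (-43 + 435)*(-45078) = 392*(-45078) = -17670576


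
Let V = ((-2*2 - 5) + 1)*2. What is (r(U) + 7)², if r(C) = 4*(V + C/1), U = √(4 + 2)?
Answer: 3345 - 456*√6 ≈ 2228.0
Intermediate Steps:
V = -16 (V = ((-4 - 5) + 1)*2 = (-9 + 1)*2 = -8*2 = -16)
U = √6 ≈ 2.4495
r(C) = -64 + 4*C (r(C) = 4*(-16 + C/1) = 4*(-16 + C*1) = 4*(-16 + C) = -64 + 4*C)
(r(U) + 7)² = ((-64 + 4*√6) + 7)² = (-57 + 4*√6)²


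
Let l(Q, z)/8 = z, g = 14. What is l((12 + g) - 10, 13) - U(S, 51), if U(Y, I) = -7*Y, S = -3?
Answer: 83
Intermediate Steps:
l(Q, z) = 8*z
l((12 + g) - 10, 13) - U(S, 51) = 8*13 - (-7)*(-3) = 104 - 1*21 = 104 - 21 = 83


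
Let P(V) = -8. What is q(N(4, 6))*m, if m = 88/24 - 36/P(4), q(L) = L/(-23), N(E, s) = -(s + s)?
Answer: 98/23 ≈ 4.2609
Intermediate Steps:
N(E, s) = -2*s
q(L) = -L/23 (q(L) = L*(-1/23) = -L/23)
m = 49/6 (m = 88/24 - 36/(-8) = 88*(1/24) - 36*(-⅛) = 11/3 + 9/2 = 49/6 ≈ 8.1667)
q(N(4, 6))*m = -(-2)*6/23*(49/6) = -1/23*(-12)*(49/6) = (12/23)*(49/6) = 98/23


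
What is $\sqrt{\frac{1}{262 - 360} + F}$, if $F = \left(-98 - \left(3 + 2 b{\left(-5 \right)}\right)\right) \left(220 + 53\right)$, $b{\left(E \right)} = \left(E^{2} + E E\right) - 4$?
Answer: $\frac{i \sqrt{10327046}}{14} \approx 229.54 i$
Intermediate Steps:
$b{\left(E \right)} = -4 + 2 E^{2}$ ($b{\left(E \right)} = \left(E^{2} + E^{2}\right) - 4 = 2 E^{2} - 4 = -4 + 2 E^{2}$)
$F = -52689$ ($F = \left(-98 - \left(3 + 2 \left(-4 + 2 \left(-5\right)^{2}\right)\right)\right) \left(220 + 53\right) = \left(-98 - \left(3 + 2 \left(-4 + 2 \cdot 25\right)\right)\right) 273 = \left(-98 - \left(3 + 2 \left(-4 + 50\right)\right)\right) 273 = \left(-98 - 95\right) 273 = \left(-193\right) 273 = -52689$)
$\sqrt{\frac{1}{262 - 360} + F} = \sqrt{\frac{1}{262 - 360} - 52689} = \sqrt{\frac{1}{-98} - 52689} = \sqrt{- \frac{1}{98} - 52689} = \sqrt{- \frac{5163523}{98}} = \frac{i \sqrt{10327046}}{14}$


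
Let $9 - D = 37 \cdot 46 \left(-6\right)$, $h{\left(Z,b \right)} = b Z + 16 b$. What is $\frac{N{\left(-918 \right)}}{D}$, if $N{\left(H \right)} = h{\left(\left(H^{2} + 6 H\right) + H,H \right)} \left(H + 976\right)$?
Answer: $- \frac{14842900872}{3407} \approx -4.3566 \cdot 10^{6}$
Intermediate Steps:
$h{\left(Z,b \right)} = 16 b + Z b$ ($h{\left(Z,b \right)} = Z b + 16 b = 16 b + Z b$)
$N{\left(H \right)} = H \left(976 + H\right) \left(16 + H^{2} + 7 H\right)$ ($N{\left(H \right)} = H \left(16 + \left(\left(H^{2} + 6 H\right) + H\right)\right) \left(H + 976\right) = H \left(16 + \left(H^{2} + 7 H\right)\right) \left(976 + H\right) = H \left(16 + H^{2} + 7 H\right) \left(976 + H\right) = H \left(976 + H\right) \left(16 + H^{2} + 7 H\right)$)
$D = 10221$ ($D = 9 - 37 \cdot 46 \left(-6\right) = 9 - 1702 \left(-6\right) = 9 - -10212 = 9 + 10212 = 10221$)
$\frac{N{\left(-918 \right)}}{D} = \frac{\left(-918\right) \left(16 - 918 \left(7 - 918\right)\right) \left(976 - 918\right)}{10221} = \left(-918\right) \left(16 - -836298\right) 58 \cdot \frac{1}{10221} = \left(-918\right) \left(16 + 836298\right) 58 \cdot \frac{1}{10221} = \left(-918\right) 836314 \cdot 58 \cdot \frac{1}{10221} = \left(-44528702616\right) \frac{1}{10221} = - \frac{14842900872}{3407}$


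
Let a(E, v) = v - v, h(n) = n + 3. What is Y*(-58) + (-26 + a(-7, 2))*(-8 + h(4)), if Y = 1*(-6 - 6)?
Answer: 722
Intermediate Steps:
h(n) = 3 + n
a(E, v) = 0
Y = -12 (Y = 1*(-12) = -12)
Y*(-58) + (-26 + a(-7, 2))*(-8 + h(4)) = -12*(-58) + (-26 + 0)*(-8 + (3 + 4)) = 696 - 26*(-8 + 7) = 696 - 26*(-1) = 696 + 26 = 722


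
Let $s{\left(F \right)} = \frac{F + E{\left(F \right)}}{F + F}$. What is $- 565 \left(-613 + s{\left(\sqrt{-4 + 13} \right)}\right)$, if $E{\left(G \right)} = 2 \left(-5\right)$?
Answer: $\frac{2082025}{6} \approx 3.47 \cdot 10^{5}$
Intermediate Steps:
$E{\left(G \right)} = -10$
$s{\left(F \right)} = \frac{-10 + F}{2 F}$ ($s{\left(F \right)} = \frac{F - 10}{F + F} = \frac{-10 + F}{2 F}$)
$- 565 \left(-613 + s{\left(\sqrt{-4 + 13} \right)}\right) = - 565 \left(-613 + \frac{-10 + \sqrt{-4 + 13}}{2 \sqrt{-4 + 13}}\right) = - 565 \left(-613 + \frac{-10 + \sqrt{9}}{2 \sqrt{9}}\right) = - 565 \left(-613 + \frac{-10 + 3}{2 \cdot 3}\right) = - 565 \left(-613 + \frac{1}{2} \cdot \frac{1}{3} \left(-7\right)\right) = - 565 \left(-613 - \frac{7}{6}\right) = \left(-565\right) \left(- \frac{3685}{6}\right) = \frac{2082025}{6}$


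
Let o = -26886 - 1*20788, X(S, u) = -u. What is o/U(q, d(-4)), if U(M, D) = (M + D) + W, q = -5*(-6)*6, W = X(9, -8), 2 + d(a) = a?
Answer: -23837/91 ≈ -261.94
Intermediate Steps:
d(a) = -2 + a
o = -47674 (o = -26886 - 20788 = -47674)
W = 8 (W = -1*(-8) = 8)
q = 180 (q = 30*6 = 180)
U(M, D) = 8 + D + M (U(M, D) = (M + D) + 8 = (D + M) + 8 = 8 + D + M)
o/U(q, d(-4)) = -47674/(8 + (-2 - 4) + 180) = -47674/(8 - 6 + 180) = -47674/182 = -47674*1/182 = -23837/91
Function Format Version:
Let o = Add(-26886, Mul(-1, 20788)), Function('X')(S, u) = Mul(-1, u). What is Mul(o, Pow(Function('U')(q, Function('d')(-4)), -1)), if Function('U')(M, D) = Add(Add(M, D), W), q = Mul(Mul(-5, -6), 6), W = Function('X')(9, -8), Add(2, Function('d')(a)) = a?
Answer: Rational(-23837, 91) ≈ -261.94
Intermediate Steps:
Function('d')(a) = Add(-2, a)
o = -47674 (o = Add(-26886, -20788) = -47674)
W = 8 (W = Mul(-1, -8) = 8)
q = 180 (q = Mul(30, 6) = 180)
Function('U')(M, D) = Add(8, D, M) (Function('U')(M, D) = Add(Add(M, D), 8) = Add(Add(D, M), 8) = Add(8, D, M))
Mul(o, Pow(Function('U')(q, Function('d')(-4)), -1)) = Mul(-47674, Pow(Add(8, Add(-2, -4), 180), -1)) = Mul(-47674, Pow(Add(8, -6, 180), -1)) = Mul(-47674, Pow(182, -1)) = Mul(-47674, Rational(1, 182)) = Rational(-23837, 91)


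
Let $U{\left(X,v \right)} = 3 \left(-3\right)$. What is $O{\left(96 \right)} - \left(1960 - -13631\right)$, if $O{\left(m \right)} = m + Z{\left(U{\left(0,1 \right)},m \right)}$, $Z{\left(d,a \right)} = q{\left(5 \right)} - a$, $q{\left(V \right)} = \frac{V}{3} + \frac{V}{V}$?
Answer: $- \frac{46765}{3} \approx -15588.0$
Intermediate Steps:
$U{\left(X,v \right)} = -9$
$q{\left(V \right)} = 1 + \frac{V}{3}$ ($q{\left(V \right)} = V \frac{1}{3} + 1 = \frac{V}{3} + 1 = 1 + \frac{V}{3}$)
$Z{\left(d,a \right)} = \frac{8}{3} - a$ ($Z{\left(d,a \right)} = \left(1 + \frac{1}{3} \cdot 5\right) - a = \left(1 + \frac{5}{3}\right) - a = \frac{8}{3} - a$)
$O{\left(m \right)} = \frac{8}{3}$ ($O{\left(m \right)} = m - \left(- \frac{8}{3} + m\right) = \frac{8}{3}$)
$O{\left(96 \right)} - \left(1960 - -13631\right) = \frac{8}{3} - \left(1960 - -13631\right) = \frac{8}{3} - \left(1960 + 13631\right) = \frac{8}{3} - 15591 = - \frac{46765}{3}$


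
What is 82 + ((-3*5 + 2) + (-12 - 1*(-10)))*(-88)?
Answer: 1402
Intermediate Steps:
82 + ((-3*5 + 2) + (-12 - 1*(-10)))*(-88) = 82 + ((-15 + 2) + (-12 + 10))*(-88) = 82 + (-13 - 2)*(-88) = 82 - 15*(-88) = 82 + 1320 = 1402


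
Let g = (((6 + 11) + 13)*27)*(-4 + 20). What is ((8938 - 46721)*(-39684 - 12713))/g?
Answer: 1979715851/12960 ≈ 1.5276e+5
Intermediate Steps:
g = 12960 (g = ((17 + 13)*27)*16 = (30*27)*16 = 810*16 = 12960)
((8938 - 46721)*(-39684 - 12713))/g = ((8938 - 46721)*(-39684 - 12713))/12960 = -37783*(-52397)*(1/12960) = 1979715851*(1/12960) = 1979715851/12960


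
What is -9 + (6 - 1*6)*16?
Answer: -9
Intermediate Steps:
-9 + (6 - 1*6)*16 = -9 + (6 - 6)*16 = -9 + 0*16 = -9 + 0 = -9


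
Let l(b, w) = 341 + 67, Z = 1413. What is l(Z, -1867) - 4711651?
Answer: -4711243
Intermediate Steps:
l(b, w) = 408
l(Z, -1867) - 4711651 = 408 - 4711651 = -4711243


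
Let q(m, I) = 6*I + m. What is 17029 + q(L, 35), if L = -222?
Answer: 17017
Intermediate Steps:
q(m, I) = m + 6*I
17029 + q(L, 35) = 17029 + (-222 + 6*35) = 17029 + (-222 + 210) = 17029 - 12 = 17017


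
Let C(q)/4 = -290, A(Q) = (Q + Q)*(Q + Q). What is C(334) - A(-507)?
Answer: -1029356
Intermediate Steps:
A(Q) = 4*Q² (A(Q) = (2*Q)*(2*Q) = 4*Q²)
C(q) = -1160 (C(q) = 4*(-290) = -1160)
C(334) - A(-507) = -1160 - 4*(-507)² = -1160 - 4*257049 = -1160 - 1*1028196 = -1160 - 1028196 = -1029356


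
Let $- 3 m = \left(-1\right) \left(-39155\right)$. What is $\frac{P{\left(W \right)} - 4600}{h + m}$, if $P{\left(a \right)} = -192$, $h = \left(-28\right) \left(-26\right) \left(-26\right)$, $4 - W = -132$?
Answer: $\frac{14376}{95939} \approx 0.14985$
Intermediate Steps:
$W = 136$ ($W = 4 - -132 = 4 + 132 = 136$)
$h = -18928$ ($h = 728 \left(-26\right) = -18928$)
$m = - \frac{39155}{3}$ ($m = - \frac{\left(-1\right) \left(-39155\right)}{3} = \left(- \frac{1}{3}\right) 39155 = - \frac{39155}{3} \approx -13052.0$)
$\frac{P{\left(W \right)} - 4600}{h + m} = \frac{-192 - 4600}{-18928 - \frac{39155}{3}} = - \frac{4792}{- \frac{95939}{3}} = \left(-4792\right) \left(- \frac{3}{95939}\right) = \frac{14376}{95939}$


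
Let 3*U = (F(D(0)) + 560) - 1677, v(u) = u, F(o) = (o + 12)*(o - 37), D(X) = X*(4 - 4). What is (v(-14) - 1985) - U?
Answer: -4436/3 ≈ -1478.7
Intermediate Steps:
D(X) = 0 (D(X) = X*0 = 0)
F(o) = (-37 + o)*(12 + o) (F(o) = (12 + o)*(-37 + o) = (-37 + o)*(12 + o))
U = -1561/3 (U = (((-444 + 0**2 - 25*0) + 560) - 1677)/3 = (((-444 + 0 + 0) + 560) - 1677)/3 = ((-444 + 560) - 1677)/3 = (116 - 1677)/3 = (1/3)*(-1561) = -1561/3 ≈ -520.33)
(v(-14) - 1985) - U = (-14 - 1985) - 1*(-1561/3) = -1999 + 1561/3 = -4436/3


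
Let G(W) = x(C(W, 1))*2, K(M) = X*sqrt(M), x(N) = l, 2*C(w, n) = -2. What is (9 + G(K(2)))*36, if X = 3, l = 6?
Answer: 756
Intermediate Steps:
C(w, n) = -1 (C(w, n) = (1/2)*(-2) = -1)
x(N) = 6
K(M) = 3*sqrt(M)
G(W) = 12 (G(W) = 6*2 = 12)
(9 + G(K(2)))*36 = (9 + 12)*36 = 21*36 = 756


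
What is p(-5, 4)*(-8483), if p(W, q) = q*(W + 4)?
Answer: 33932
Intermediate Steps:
p(W, q) = q*(4 + W)
p(-5, 4)*(-8483) = (4*(4 - 5))*(-8483) = (4*(-1))*(-8483) = -4*(-8483) = 33932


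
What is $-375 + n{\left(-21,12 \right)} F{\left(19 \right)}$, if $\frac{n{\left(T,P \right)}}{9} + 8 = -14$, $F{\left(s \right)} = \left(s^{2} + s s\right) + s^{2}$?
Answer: $-214809$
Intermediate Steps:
$F{\left(s \right)} = 3 s^{2}$ ($F{\left(s \right)} = \left(s^{2} + s^{2}\right) + s^{2} = 2 s^{2} + s^{2} = 3 s^{2}$)
$n{\left(T,P \right)} = -198$ ($n{\left(T,P \right)} = -72 + 9 \left(-14\right) = -72 - 126 = -198$)
$-375 + n{\left(-21,12 \right)} F{\left(19 \right)} = -375 - 198 \cdot 3 \cdot 19^{2} = -375 - 198 \cdot 3 \cdot 361 = -375 - 214434 = -214809$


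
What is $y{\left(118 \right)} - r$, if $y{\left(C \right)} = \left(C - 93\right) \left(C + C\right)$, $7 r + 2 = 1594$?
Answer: $\frac{39708}{7} \approx 5672.6$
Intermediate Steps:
$r = \frac{1592}{7}$ ($r = - \frac{2}{7} + \frac{1}{7} \cdot 1594 = - \frac{2}{7} + \frac{1594}{7} = \frac{1592}{7} \approx 227.43$)
$y{\left(C \right)} = 2 C \left(-93 + C\right)$ ($y{\left(C \right)} = \left(-93 + C\right) 2 C = 2 C \left(-93 + C\right)$)
$y{\left(118 \right)} - r = 2 \cdot 118 \left(-93 + 118\right) - \frac{1592}{7} = 2 \cdot 118 \cdot 25 - \frac{1592}{7} = 5900 - \frac{1592}{7} = \frac{39708}{7}$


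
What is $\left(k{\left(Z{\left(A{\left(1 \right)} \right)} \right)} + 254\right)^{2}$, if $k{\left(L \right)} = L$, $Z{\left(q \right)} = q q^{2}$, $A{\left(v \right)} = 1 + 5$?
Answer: $220900$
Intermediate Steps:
$A{\left(v \right)} = 6$
$Z{\left(q \right)} = q^{3}$
$\left(k{\left(Z{\left(A{\left(1 \right)} \right)} \right)} + 254\right)^{2} = \left(6^{3} + 254\right)^{2} = \left(216 + 254\right)^{2} = 470^{2} = 220900$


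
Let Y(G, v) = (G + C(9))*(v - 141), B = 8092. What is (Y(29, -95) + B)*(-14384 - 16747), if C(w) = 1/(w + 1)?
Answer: -190583982/5 ≈ -3.8117e+7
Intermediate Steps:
C(w) = 1/(1 + w)
Y(G, v) = (-141 + v)*(⅒ + G) (Y(G, v) = (G + 1/(1 + 9))*(v - 141) = (G + 1/10)*(-141 + v) = (G + ⅒)*(-141 + v) = (⅒ + G)*(-141 + v) = (-141 + v)*(⅒ + G))
(Y(29, -95) + B)*(-14384 - 16747) = ((-141/10 - 141*29 + (⅒)*(-95) + 29*(-95)) + 8092)*(-14384 - 16747) = ((-141/10 - 4089 - 19/2 - 2755) + 8092)*(-31131) = (-34338/5 + 8092)*(-31131) = (6122/5)*(-31131) = -190583982/5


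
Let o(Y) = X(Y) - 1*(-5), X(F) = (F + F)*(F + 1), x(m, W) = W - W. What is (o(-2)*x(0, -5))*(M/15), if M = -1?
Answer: 0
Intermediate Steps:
x(m, W) = 0
X(F) = 2*F*(1 + F) (X(F) = (2*F)*(1 + F) = 2*F*(1 + F))
o(Y) = 5 + 2*Y*(1 + Y) (o(Y) = 2*Y*(1 + Y) - 1*(-5) = 2*Y*(1 + Y) + 5 = 5 + 2*Y*(1 + Y))
(o(-2)*x(0, -5))*(M/15) = ((5 + 2*(-2)*(1 - 2))*0)*(-1/15) = ((5 + 2*(-2)*(-1))*0)*(-1*1/15) = ((5 + 4)*0)*(-1/15) = (9*0)*(-1/15) = 0*(-1/15) = 0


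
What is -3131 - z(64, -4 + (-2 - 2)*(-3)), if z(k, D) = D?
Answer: -3139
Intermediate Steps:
-3131 - z(64, -4 + (-2 - 2)*(-3)) = -3131 - (-4 + (-2 - 2)*(-3)) = -3131 - (-4 - 4*(-3)) = -3131 - (-4 + 12) = -3131 - 1*8 = -3131 - 8 = -3139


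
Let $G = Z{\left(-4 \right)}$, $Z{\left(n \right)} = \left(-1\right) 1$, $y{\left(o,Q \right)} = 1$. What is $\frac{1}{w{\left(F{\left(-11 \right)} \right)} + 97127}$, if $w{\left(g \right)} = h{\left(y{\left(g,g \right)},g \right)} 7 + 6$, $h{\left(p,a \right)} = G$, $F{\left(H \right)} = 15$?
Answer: $\frac{1}{97126} \approx 1.0296 \cdot 10^{-5}$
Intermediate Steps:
$Z{\left(n \right)} = -1$
$G = -1$
$h{\left(p,a \right)} = -1$
$w{\left(g \right)} = -1$ ($w{\left(g \right)} = \left(-1\right) 7 + 6 = -7 + 6 = -1$)
$\frac{1}{w{\left(F{\left(-11 \right)} \right)} + 97127} = \frac{1}{-1 + 97127} = \frac{1}{97126}$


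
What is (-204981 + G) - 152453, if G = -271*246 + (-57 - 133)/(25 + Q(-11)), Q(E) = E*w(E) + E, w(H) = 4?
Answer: -1272281/3 ≈ -4.2409e+5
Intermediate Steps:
Q(E) = 5*E (Q(E) = E*4 + E = 4*E + E = 5*E)
G = -199979/3 (G = -271*246 + (-57 - 133)/(25 + 5*(-11)) = -66666 - 190/(25 - 55) = -66666 - 190/(-30) = -66666 - 190*(-1/30) = -66666 + 19/3 = -199979/3 ≈ -66660.)
(-204981 + G) - 152453 = (-204981 - 199979/3) - 152453 = -814922/3 - 152453 = -1272281/3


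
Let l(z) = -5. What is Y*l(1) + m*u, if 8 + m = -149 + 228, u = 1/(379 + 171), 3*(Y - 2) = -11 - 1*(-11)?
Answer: -5429/550 ≈ -9.8709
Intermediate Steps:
Y = 2 (Y = 2 + (-11 - 1*(-11))/3 = 2 + (-11 + 11)/3 = 2 + (⅓)*0 = 2 + 0 = 2)
u = 1/550 ≈ 0.0018182
m = 71 (m = -8 + (-149 + 228) = -8 + 79 = 71)
Y*l(1) + m*u = 2*(-5) + 71*(1/550) = -10 + 71/550 = -5429/550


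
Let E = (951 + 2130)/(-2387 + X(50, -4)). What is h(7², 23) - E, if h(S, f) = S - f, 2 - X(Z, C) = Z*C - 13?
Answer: 19851/724 ≈ 27.419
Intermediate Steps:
X(Z, C) = 15 - C*Z (X(Z, C) = 2 - (Z*C - 13) = 2 - (C*Z - 13) = 2 - (-13 + C*Z) = 2 + (13 - C*Z) = 15 - C*Z)
E = -1027/724 (E = (951 + 2130)/(-2387 + (15 - 1*(-4)*50)) = 3081/(-2387 + (15 + 200)) = 3081/(-2387 + 215) = 3081/(-2172) = 3081*(-1/2172) = -1027/724 ≈ -1.4185)
h(7², 23) - E = (7² - 1*23) - 1*(-1027/724) = (49 - 23) + 1027/724 = 26 + 1027/724 = 19851/724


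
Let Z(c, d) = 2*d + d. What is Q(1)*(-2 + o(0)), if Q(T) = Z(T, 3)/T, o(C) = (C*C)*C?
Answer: -18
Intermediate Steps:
o(C) = C³ (o(C) = C²*C = C³)
Z(c, d) = 3*d
Q(T) = 9/T (Q(T) = (3*3)/T = 9/T)
Q(1)*(-2 + o(0)) = (9/1)*(-2 + 0³) = (9*1)*(-2 + 0) = 9*(-2) = -18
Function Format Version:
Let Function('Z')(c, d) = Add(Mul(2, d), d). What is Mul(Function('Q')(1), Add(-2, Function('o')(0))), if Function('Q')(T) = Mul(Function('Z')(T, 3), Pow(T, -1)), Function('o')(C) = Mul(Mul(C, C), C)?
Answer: -18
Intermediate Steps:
Function('o')(C) = Pow(C, 3) (Function('o')(C) = Mul(Pow(C, 2), C) = Pow(C, 3))
Function('Z')(c, d) = Mul(3, d)
Function('Q')(T) = Mul(9, Pow(T, -1)) (Function('Q')(T) = Mul(Mul(3, 3), Pow(T, -1)) = Mul(9, Pow(T, -1)))
Mul(Function('Q')(1), Add(-2, Function('o')(0))) = Mul(Mul(9, Pow(1, -1)), Add(-2, Pow(0, 3))) = Mul(Mul(9, 1), Add(-2, 0)) = Mul(9, -2) = -18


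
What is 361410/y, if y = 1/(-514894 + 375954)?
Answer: -50214305400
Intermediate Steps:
y = -1/138940 (y = 1/(-138940) = -1/138940 ≈ -7.1973e-6)
361410/y = 361410/(-1/138940) = 361410*(-138940) = -50214305400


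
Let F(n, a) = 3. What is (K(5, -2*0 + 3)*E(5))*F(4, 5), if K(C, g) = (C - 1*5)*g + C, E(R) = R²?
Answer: 375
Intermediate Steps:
K(C, g) = C + g*(-5 + C) (K(C, g) = (C - 5)*g + C = (-5 + C)*g + C = g*(-5 + C) + C = C + g*(-5 + C))
(K(5, -2*0 + 3)*E(5))*F(4, 5) = ((5 - 5*(-2*0 + 3) + 5*(-2*0 + 3))*5²)*3 = ((5 - 5*(0 + 3) + 5*(0 + 3))*25)*3 = ((5 - 5*3 + 5*3)*25)*3 = ((5 - 15 + 15)*25)*3 = (5*25)*3 = 125*3 = 375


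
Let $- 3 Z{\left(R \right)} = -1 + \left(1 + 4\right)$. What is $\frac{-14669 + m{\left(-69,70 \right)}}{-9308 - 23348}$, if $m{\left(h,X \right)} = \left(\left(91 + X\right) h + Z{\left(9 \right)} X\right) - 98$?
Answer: $\frac{19477}{24492} \approx 0.79524$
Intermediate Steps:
$Z{\left(R \right)} = - \frac{4}{3}$ ($Z{\left(R \right)} = - \frac{-1 + \left(1 + 4\right)}{3} = - \frac{-1 + 5}{3} = \left(- \frac{1}{3}\right) 4 = - \frac{4}{3}$)
$m{\left(h,X \right)} = -98 - \frac{4 X}{3} + h \left(91 + X\right)$ ($m{\left(h,X \right)} = \left(\left(91 + X\right) h - \frac{4 X}{3}\right) - 98 = \left(h \left(91 + X\right) - \frac{4 X}{3}\right) - 98 = \left(- \frac{4 X}{3} + h \left(91 + X\right)\right) - 98 = -98 - \frac{4 X}{3} + h \left(91 + X\right)$)
$\frac{-14669 + m{\left(-69,70 \right)}}{-9308 - 23348} = \frac{-14669 + \left(-98 + 91 \left(-69\right) - \frac{280}{3} + 70 \left(-69\right)\right)}{-9308 - 23348} = \frac{-14669 - \frac{33901}{3}}{-32656} = \left(-14669 - \frac{33901}{3}\right) \left(- \frac{1}{32656}\right) = \left(- \frac{77908}{3}\right) \left(- \frac{1}{32656}\right) = \frac{19477}{24492}$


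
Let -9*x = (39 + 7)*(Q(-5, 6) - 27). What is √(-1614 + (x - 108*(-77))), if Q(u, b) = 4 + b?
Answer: 10*√611/3 ≈ 82.395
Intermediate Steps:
x = 782/9 (x = -(39 + 7)*((4 + 6) - 27)/9 = -46*(10 - 27)/9 = -46*(-17)/9 = -⅑*(-782) = 782/9 ≈ 86.889)
√(-1614 + (x - 108*(-77))) = √(-1614 + (782/9 - 108*(-77))) = √(-1614 + (782/9 + 8316)) = √(-1614 + 75626/9) = √(61100/9) = 10*√611/3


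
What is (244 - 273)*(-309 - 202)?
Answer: 14819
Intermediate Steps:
(244 - 273)*(-309 - 202) = -29*(-511) = 14819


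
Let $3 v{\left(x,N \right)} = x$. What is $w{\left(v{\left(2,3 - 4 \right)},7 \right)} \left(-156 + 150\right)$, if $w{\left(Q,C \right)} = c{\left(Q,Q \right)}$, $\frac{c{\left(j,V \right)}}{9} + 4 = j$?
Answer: $180$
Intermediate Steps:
$c{\left(j,V \right)} = -36 + 9 j$
$v{\left(x,N \right)} = \frac{x}{3}$
$w{\left(Q,C \right)} = -36 + 9 Q$
$w{\left(v{\left(2,3 - 4 \right)},7 \right)} \left(-156 + 150\right) = \left(-36 + 9 \cdot \frac{1}{3} \cdot 2\right) \left(-156 + 150\right) = \left(-36 + 9 \cdot \frac{2}{3}\right) \left(-6\right) = \left(-36 + 6\right) \left(-6\right) = \left(-30\right) \left(-6\right) = 180$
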